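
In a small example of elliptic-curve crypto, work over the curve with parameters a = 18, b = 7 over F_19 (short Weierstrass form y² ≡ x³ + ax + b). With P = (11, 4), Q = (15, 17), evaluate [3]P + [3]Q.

(8, 13)

First 3P:
Repeated addition: build up to 3P.
2P: tangent at (11, 4): λ = (3·11² + 18)/(2·4) ≡ 1/8. 8⁻¹ ≡ 12 (mod 19), so λ ≡ 1·12 ≡ 12.
  x = λ² - 11 - 11 = 144 - 22 ≡ 8; y = λ·(11 - 8) - 4 ≡ 13. → (8, 13)
3P: (8, 13) + (11, 4). λ = (4 - 13)/(11 - 8) ≡ 10/3 mod 19. 3⁻¹ ≡ 13 (mod 19) since 3·13 = 39 ≡ 1, so λ ≡ 16.
  x = λ² - 8 - 11 = 256 - 19 ≡ 9; y = λ·(8 - 9) - 13 ≡ 9. → (9, 9)
3P = (9, 9).
Next 3Q:
Repeated addition: build up to 3Q.
2Q: tangent at (15, 17): λ = (3·15² + 18)/(2·17) ≡ 9/15. 15⁻¹ ≡ 14 (mod 19), so λ ≡ 9·14 ≡ 12.
  x = λ² - 15 - 15 = 144 - 30 ≡ 0; y = λ·(15 - 0) - 17 ≡ 11. → (0, 11)
3Q: (0, 11) + (15, 17). λ = (17 - 11)/(15 - 0) ≡ 6/15 mod 19. 15⁻¹ ≡ 14 (mod 19), so λ ≡ 8.
  x = λ² - 0 - 15 = 64 - 15 ≡ 11; y = λ·(0 - 11) - 11 ≡ 15. → (11, 15)
3Q = (11, 15).
Finally 3P + 3Q:
(9, 9) + (11, 15). λ = (15 - 9)/(11 - 9) ≡ 6/2 mod 19. 2⁻¹ ≡ 10 (mod 19), so λ ≡ 3.
  x = λ² - 9 - 11 = 9 - 20 ≡ 8; y = λ·(9 - 8) - 9 ≡ 13. → (8, 13)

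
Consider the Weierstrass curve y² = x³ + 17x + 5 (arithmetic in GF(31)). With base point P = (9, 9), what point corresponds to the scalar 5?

(13, 6)

Repeated addition: build up to 5P.
2P: tangent at (9, 9): λ = (3·9² + 17)/(2·9) ≡ 12/18. 18⁻¹ ≡ 19 (mod 31) since 18·19 = 342 ≡ 1, so λ ≡ 12·19 ≡ 11.
  x = λ² - 9 - 9 = 121 - 18 ≡ 10; y = λ·(9 - 10) - 9 ≡ 11. → (10, 11)
3P: (10, 11) + (9, 9). λ = (9 - 11)/(9 - 10) ≡ 29/30 mod 31. 30⁻¹ ≡ 30 (mod 31) since 30·30 = 900 ≡ 1, so λ ≡ 2.
  x = λ² - 10 - 9 = 4 - 19 ≡ 16; y = λ·(10 - 16) - 11 ≡ 8. → (16, 8)
4P: (16, 8) + (9, 9). λ = (9 - 8)/(9 - 16) ≡ 1/24 mod 31. 24⁻¹ ≡ 22 (mod 31), so λ ≡ 22.
  x = λ² - 16 - 9 = 484 - 25 ≡ 25; y = λ·(16 - 25) - 8 ≡ 11. → (25, 11)
5P: (25, 11) + (9, 9). λ = (9 - 11)/(9 - 25) ≡ 29/15 mod 31. 15⁻¹ ≡ 29 (mod 31) since 15·29 = 435 ≡ 1, so λ ≡ 4.
  x = λ² - 25 - 9 = 16 - 34 ≡ 13; y = λ·(25 - 13) - 11 ≡ 6. → (13, 6)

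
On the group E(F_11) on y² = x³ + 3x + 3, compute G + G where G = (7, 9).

tangent at (7, 9): λ = (3·7² + 3)/(2·9) ≡ 7/7. 7⁻¹ ≡ 8 (mod 11) since 7·8 = 56 ≡ 1, so λ ≡ 7·8 ≡ 1.
  x = λ² - 7 - 7 = 1 - 14 ≡ 9; y = λ·(7 - 9) - 9 ≡ 0. → (9, 0)

(9, 0)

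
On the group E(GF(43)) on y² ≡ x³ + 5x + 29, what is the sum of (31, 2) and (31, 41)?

O

The two points share x = 31 and their y-coordinates satisfy 2 + 41 ≡ 0 (mod 43), so they are inverses. Their sum is O.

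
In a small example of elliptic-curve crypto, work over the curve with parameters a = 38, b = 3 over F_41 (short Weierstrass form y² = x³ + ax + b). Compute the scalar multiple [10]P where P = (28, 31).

(28, 31)

Repeated addition: build up to 10P.
2P: tangent at (28, 31): λ = (3·28² + 38)/(2·31) ≡ 12/21. 21⁻¹ ≡ 2 (mod 41) since 21·2 = 42 ≡ 1, so λ ≡ 12·2 ≡ 24.
  x = λ² - 28 - 28 = 576 - 56 ≡ 28; y = λ·(28 - 28) - 31 ≡ 10. → (28, 10)
3P: (28, 10) + (28, 31): same x and y₁ ≡ -y₂, so the sum is 𝒪.
4P: 𝒪 + (28, 31) = (28, 31) (identity).
5P: tangent at (28, 31): λ = (3·28² + 38)/(2·31) ≡ 12/21. 21⁻¹ ≡ 2 (mod 41) since 21·2 = 42 ≡ 1, so λ ≡ 12·2 ≡ 24.
  x = λ² - 28 - 28 = 576 - 56 ≡ 28; y = λ·(28 - 28) - 31 ≡ 10. → (28, 10)
6P: (28, 10) + (28, 31): same x and y₁ ≡ -y₂, so the sum is 𝒪.
7P: 𝒪 + (28, 31) = (28, 31) (identity).
8P: tangent at (28, 31): λ = (3·28² + 38)/(2·31) ≡ 12/21. 21⁻¹ ≡ 2 (mod 41) since 21·2 = 42 ≡ 1, so λ ≡ 12·2 ≡ 24.
  x = λ² - 28 - 28 = 576 - 56 ≡ 28; y = λ·(28 - 28) - 31 ≡ 10. → (28, 10)
9P: (28, 10) + (28, 31): same x and y₁ ≡ -y₂, so the sum is 𝒪.
10P: 𝒪 + (28, 31) = (28, 31) (identity).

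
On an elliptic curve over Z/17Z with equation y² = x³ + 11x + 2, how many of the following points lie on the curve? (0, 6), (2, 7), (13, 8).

(0, 6): 6² ≡ 2, rhs ≡ 2 → on.
(2, 7): 7² ≡ 15, rhs ≡ 15 → on.
(13, 8): 8² ≡ 13, rhs ≡ 13 → on.

3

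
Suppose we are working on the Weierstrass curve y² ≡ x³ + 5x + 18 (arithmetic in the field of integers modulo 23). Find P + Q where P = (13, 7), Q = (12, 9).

(13, 7) + (12, 9). λ = (9 - 7)/(12 - 13) ≡ 2/22 mod 23. 22⁻¹ ≡ 22 (mod 23), so λ ≡ 21.
  x = λ² - 13 - 12 = 441 - 25 ≡ 2; y = λ·(13 - 2) - 7 ≡ 17. → (2, 17)

(2, 17)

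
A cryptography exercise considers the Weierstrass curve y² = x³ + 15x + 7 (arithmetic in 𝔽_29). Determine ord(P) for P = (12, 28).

3

2P: tangent at (12, 28): λ = (3·12² + 15)/(2·28) ≡ 12/27. 27⁻¹ ≡ 14 (mod 29), so λ ≡ 12·14 ≡ 23.
  x = λ² - 12 - 12 = 529 - 24 ≡ 12; y = λ·(12 - 12) - 28 ≡ 1. → (12, 1)
3P: (12, 1) + (12, 28): same x and y₁ ≡ -y₂, so the sum is O.
3P = O, so the order is 3.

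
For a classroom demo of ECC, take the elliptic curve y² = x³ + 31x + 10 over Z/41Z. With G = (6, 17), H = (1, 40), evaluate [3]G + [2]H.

First 3G:
Repeated addition: build up to 3G.
2G: tangent at (6, 17): λ = (3·6² + 31)/(2·17) ≡ 16/34. 34⁻¹ ≡ 35 (mod 41) since 34·35 = 1190 ≡ 1, so λ ≡ 16·35 ≡ 27.
  x = λ² - 6 - 6 = 729 - 12 ≡ 20; y = λ·(6 - 20) - 17 ≡ 15. → (20, 15)
3G: (20, 15) + (6, 17). λ = (17 - 15)/(6 - 20) ≡ 2/27 mod 41. 27⁻¹ ≡ 38 (mod 41), so λ ≡ 35.
  x = λ² - 20 - 6 = 1225 - 26 ≡ 10; y = λ·(20 - 10) - 15 ≡ 7. → (10, 7)
3G = (10, 7).
Next 2H:
Repeated addition: build up to 2H.
2H: tangent at (1, 40): λ = (3·1² + 31)/(2·40) ≡ 34/39. 39⁻¹ ≡ 20 (mod 41) since 39·20 = 780 ≡ 1, so λ ≡ 34·20 ≡ 24.
  x = λ² - 1 - 1 = 576 - 2 ≡ 0; y = λ·(1 - 0) - 40 ≡ 25. → (0, 25)
2H = (0, 25).
Finally 3G + 2H:
(10, 7) + (0, 25). λ = (25 - 7)/(0 - 10) ≡ 18/31 mod 41. 31⁻¹ ≡ 4 (mod 41) since 31·4 = 124 ≡ 1, so λ ≡ 31.
  x = λ² - 10 - 0 = 961 - 10 ≡ 8; y = λ·(10 - 8) - 7 ≡ 14. → (8, 14)

(8, 14)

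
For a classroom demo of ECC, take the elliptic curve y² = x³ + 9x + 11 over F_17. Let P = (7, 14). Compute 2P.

tangent at (7, 14): λ = (3·7² + 9)/(2·14) ≡ 3/11. 11⁻¹ ≡ 14 (mod 17), so λ ≡ 3·14 ≡ 8.
  x = λ² - 7 - 7 = 64 - 14 ≡ 16; y = λ·(7 - 16) - 14 ≡ 16. → (16, 16)

(16, 16)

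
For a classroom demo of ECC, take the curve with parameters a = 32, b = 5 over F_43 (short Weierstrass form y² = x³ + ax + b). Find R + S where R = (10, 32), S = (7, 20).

(42, 12)

(10, 32) + (7, 20). λ = (20 - 32)/(7 - 10) ≡ 31/40 mod 43. 40⁻¹ ≡ 14 (mod 43), so λ ≡ 4.
  x = λ² - 10 - 7 = 16 - 17 ≡ 42; y = λ·(10 - 42) - 32 ≡ 12. → (42, 12)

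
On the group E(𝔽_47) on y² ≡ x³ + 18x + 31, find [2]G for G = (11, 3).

(27, 15)

tangent at (11, 3): λ = (3·11² + 18)/(2·3) ≡ 5/6. 6⁻¹ ≡ 8 (mod 47) since 6·8 = 48 ≡ 1, so λ ≡ 5·8 ≡ 40.
  x = λ² - 11 - 11 = 1600 - 22 ≡ 27; y = λ·(11 - 27) - 3 ≡ 15. → (27, 15)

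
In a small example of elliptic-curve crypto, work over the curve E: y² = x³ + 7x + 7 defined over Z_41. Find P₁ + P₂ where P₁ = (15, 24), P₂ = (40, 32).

(17, 18)

(15, 24) + (40, 32). λ = (32 - 24)/(40 - 15) ≡ 8/25 mod 41. 25⁻¹ ≡ 23 (mod 41), so λ ≡ 20.
  x = λ² - 15 - 40 = 400 - 55 ≡ 17; y = λ·(15 - 17) - 24 ≡ 18. → (17, 18)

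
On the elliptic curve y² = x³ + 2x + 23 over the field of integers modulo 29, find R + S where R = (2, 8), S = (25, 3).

(18, 27)

(2, 8) + (25, 3). λ = (3 - 8)/(25 - 2) ≡ 24/23 mod 29. 23⁻¹ ≡ 24 (mod 29) since 23·24 = 552 ≡ 1, so λ ≡ 25.
  x = λ² - 2 - 25 = 625 - 27 ≡ 18; y = λ·(2 - 18) - 8 ≡ 27. → (18, 27)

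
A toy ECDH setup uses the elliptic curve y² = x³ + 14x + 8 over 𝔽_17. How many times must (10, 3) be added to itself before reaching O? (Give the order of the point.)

2P: tangent at (10, 3): λ = (3·10² + 14)/(2·3) ≡ 8/6. 6⁻¹ ≡ 3 (mod 17), so λ ≡ 8·3 ≡ 7.
  x = λ² - 10 - 10 = 49 - 20 ≡ 12; y = λ·(10 - 12) - 3 ≡ 0. → (12, 0)
3P: (12, 0) + (10, 3). λ = (3 - 0)/(10 - 12) ≡ 3/15 mod 17. 15⁻¹ ≡ 8 (mod 17), so λ ≡ 7.
  x = λ² - 12 - 10 = 49 - 22 ≡ 10; y = λ·(12 - 10) - 0 ≡ 14. → (10, 14)
4P: (10, 14) + (10, 3): same x and y₁ ≡ -y₂, so the sum is O.
4P = O, so the order is 4.

4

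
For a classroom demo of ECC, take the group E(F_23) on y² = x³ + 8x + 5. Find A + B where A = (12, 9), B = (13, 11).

(12, 9) + (13, 11). λ = (11 - 9)/(13 - 12) ≡ 2/1 mod 23. 1⁻¹ ≡ 1 (mod 23), so λ ≡ 2.
  x = λ² - 12 - 13 = 4 - 25 ≡ 2; y = λ·(12 - 2) - 9 ≡ 11. → (2, 11)

(2, 11)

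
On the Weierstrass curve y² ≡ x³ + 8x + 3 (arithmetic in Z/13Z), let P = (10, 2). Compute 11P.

Double-and-add on 11 = (1011)₂. Start with P = (10, 2) for the leading 1-bit.
double: tangent at (10, 2): λ = (3·10² + 8)/(2·2) ≡ 9/4. 4⁻¹ ≡ 10 (mod 13) since 4·10 = 40 ≡ 1, so λ ≡ 9·10 ≡ 12.
  x = λ² - 10 - 10 = 144 - 20 ≡ 7; y = λ·(10 - 7) - 2 ≡ 8. → (7, 8)
double: tangent at (7, 8): λ = (3·7² + 8)/(2·8) ≡ 12/3. 3⁻¹ ≡ 9 (mod 13), so λ ≡ 12·9 ≡ 4.
  x = λ² - 7 - 7 = 16 - 14 ≡ 2; y = λ·(7 - 2) - 8 ≡ 12. → (2, 12)
add P: (2, 12) + (10, 2). λ = (2 - 12)/(10 - 2) ≡ 3/8 mod 13. 8⁻¹ ≡ 5 (mod 13) since 8·5 = 40 ≡ 1, so λ ≡ 2.
  x = λ² - 2 - 10 = 4 - 12 ≡ 5; y = λ·(2 - 5) - 12 ≡ 8. → (5, 8)
double: tangent at (5, 8): λ = (3·5² + 8)/(2·8) ≡ 5/3. 3⁻¹ ≡ 9 (mod 13) since 3·9 = 27 ≡ 1, so λ ≡ 5·9 ≡ 6.
  x = λ² - 5 - 5 = 36 - 10 ≡ 0; y = λ·(5 - 0) - 8 ≡ 9. → (0, 9)
add P: (0, 9) + (10, 2). λ = (2 - 9)/(10 - 0) ≡ 6/10 mod 13. 10⁻¹ ≡ 4 (mod 13) since 10·4 = 40 ≡ 1, so λ ≡ 11.
  x = λ² - 0 - 10 = 121 - 10 ≡ 7; y = λ·(0 - 7) - 9 ≡ 5. → (7, 5)

(7, 5)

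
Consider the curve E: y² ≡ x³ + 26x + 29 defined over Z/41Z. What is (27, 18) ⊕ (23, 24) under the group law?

(27, 18) + (23, 24). λ = (24 - 18)/(23 - 27) ≡ 6/37 mod 41. 37⁻¹ ≡ 10 (mod 41), so λ ≡ 19.
  x = λ² - 27 - 23 = 361 - 50 ≡ 24; y = λ·(27 - 24) - 18 ≡ 39. → (24, 39)

(24, 39)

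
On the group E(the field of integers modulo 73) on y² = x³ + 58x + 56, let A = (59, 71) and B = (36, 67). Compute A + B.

(60, 5)

(59, 71) + (36, 67). λ = (67 - 71)/(36 - 59) ≡ 69/50 mod 73. 50⁻¹ ≡ 19 (mod 73) since 50·19 = 950 ≡ 1, so λ ≡ 70.
  x = λ² - 59 - 36 = 4900 - 95 ≡ 60; y = λ·(59 - 60) - 71 ≡ 5. → (60, 5)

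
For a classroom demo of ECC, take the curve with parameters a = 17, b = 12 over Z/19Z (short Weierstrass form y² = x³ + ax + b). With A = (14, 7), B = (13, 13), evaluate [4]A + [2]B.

First 4A:
Double-and-add on 4 = (100)₂. Start with A = (14, 7) for the leading 1-bit.
double: tangent at (14, 7): λ = (3·14² + 17)/(2·7) ≡ 16/14. 14⁻¹ ≡ 15 (mod 19), so λ ≡ 16·15 ≡ 12.
  x = λ² - 14 - 14 = 144 - 28 ≡ 2; y = λ·(14 - 2) - 7 ≡ 4. → (2, 4)
double: tangent at (2, 4): λ = (3·2² + 17)/(2·4) ≡ 10/8. 8⁻¹ ≡ 12 (mod 19), so λ ≡ 10·12 ≡ 6.
  x = λ² - 2 - 2 = 36 - 4 ≡ 13; y = λ·(2 - 13) - 4 ≡ 6. → (13, 6)
4A = (13, 6).
Next 2B:
Repeated addition: build up to 2B.
2B: tangent at (13, 13): λ = (3·13² + 17)/(2·13) ≡ 11/7. 7⁻¹ ≡ 11 (mod 19) since 7·11 = 77 ≡ 1, so λ ≡ 11·11 ≡ 7.
  x = λ² - 13 - 13 = 49 - 26 ≡ 4; y = λ·(13 - 4) - 13 ≡ 12. → (4, 12)
2B = (4, 12).
Finally 4A + 2B:
(13, 6) + (4, 12). λ = (12 - 6)/(4 - 13) ≡ 6/10 mod 19. 10⁻¹ ≡ 2 (mod 19), so λ ≡ 12.
  x = λ² - 13 - 4 = 144 - 17 ≡ 13; y = λ·(13 - 13) - 6 ≡ 13. → (13, 13)

(13, 13)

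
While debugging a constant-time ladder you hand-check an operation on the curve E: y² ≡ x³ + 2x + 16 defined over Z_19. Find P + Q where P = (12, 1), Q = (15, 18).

(3, 12)

(12, 1) + (15, 18). λ = (18 - 1)/(15 - 12) ≡ 17/3 mod 19. 3⁻¹ ≡ 13 (mod 19) since 3·13 = 39 ≡ 1, so λ ≡ 12.
  x = λ² - 12 - 15 = 144 - 27 ≡ 3; y = λ·(12 - 3) - 1 ≡ 12. → (3, 12)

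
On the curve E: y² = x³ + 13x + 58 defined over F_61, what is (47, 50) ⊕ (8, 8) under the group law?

(53, 28)

(47, 50) + (8, 8). λ = (8 - 50)/(8 - 47) ≡ 19/22 mod 61. 22⁻¹ ≡ 25 (mod 61), so λ ≡ 48.
  x = λ² - 47 - 8 = 2304 - 55 ≡ 53; y = λ·(47 - 53) - 50 ≡ 28. → (53, 28)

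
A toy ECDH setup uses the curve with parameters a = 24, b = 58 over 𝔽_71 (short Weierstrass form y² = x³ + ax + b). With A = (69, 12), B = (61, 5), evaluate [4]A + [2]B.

(0, 22)

First 4A:
Repeated addition: build up to 4A.
2A: tangent at (69, 12): λ = (3·69² + 24)/(2·12) ≡ 36/24. 24⁻¹ ≡ 3 (mod 71), so λ ≡ 36·3 ≡ 37.
  x = λ² - 69 - 69 = 1369 - 138 ≡ 24; y = λ·(69 - 24) - 12 ≡ 20. → (24, 20)
3A: (24, 20) + (69, 12). λ = (12 - 20)/(69 - 24) ≡ 63/45 mod 71. 45⁻¹ ≡ 30 (mod 71), so λ ≡ 44.
  x = λ² - 24 - 69 = 1936 - 93 ≡ 68; y = λ·(24 - 68) - 20 ≡ 32. → (68, 32)
4A: (68, 32) + (69, 12). λ = (12 - 32)/(69 - 68) ≡ 51/1 mod 71. 1⁻¹ ≡ 1 (mod 71), so λ ≡ 51.
  x = λ² - 68 - 69 = 2601 - 137 ≡ 50; y = λ·(68 - 50) - 32 ≡ 34. → (50, 34)
4A = (50, 34).
Next 2B:
Repeated addition: build up to 2B.
2B: tangent at (61, 5): λ = (3·61² + 24)/(2·5) ≡ 40/10. 10⁻¹ ≡ 64 (mod 71) since 10·64 = 640 ≡ 1, so λ ≡ 40·64 ≡ 4.
  x = λ² - 61 - 61 = 16 - 122 ≡ 36; y = λ·(61 - 36) - 5 ≡ 24. → (36, 24)
2B = (36, 24).
Finally 4A + 2B:
(50, 34) + (36, 24). λ = (24 - 34)/(36 - 50) ≡ 61/57 mod 71. 57⁻¹ ≡ 5 (mod 71) since 57·5 = 285 ≡ 1, so λ ≡ 21.
  x = λ² - 50 - 36 = 441 - 86 ≡ 0; y = λ·(50 - 0) - 34 ≡ 22. → (0, 22)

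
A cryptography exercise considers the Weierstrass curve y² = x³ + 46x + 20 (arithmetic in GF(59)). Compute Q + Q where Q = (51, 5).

tangent at (51, 5): λ = (3·51² + 46)/(2·5) ≡ 2/10. 10⁻¹ ≡ 6 (mod 59), so λ ≡ 2·6 ≡ 12.
  x = λ² - 51 - 51 = 144 - 102 ≡ 42; y = λ·(51 - 42) - 5 ≡ 44. → (42, 44)

(42, 44)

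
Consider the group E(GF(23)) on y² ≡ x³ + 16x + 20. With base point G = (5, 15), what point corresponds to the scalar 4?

Repeated addition: build up to 4G.
2G: tangent at (5, 15): λ = (3·5² + 16)/(2·15) ≡ 22/7. 7⁻¹ ≡ 10 (mod 23) since 7·10 = 70 ≡ 1, so λ ≡ 22·10 ≡ 13.
  x = λ² - 5 - 5 = 169 - 10 ≡ 21; y = λ·(5 - 21) - 15 ≡ 7. → (21, 7)
3G: (21, 7) + (5, 15). λ = (15 - 7)/(5 - 21) ≡ 8/7 mod 23. 7⁻¹ ≡ 10 (mod 23), so λ ≡ 11.
  x = λ² - 21 - 5 = 121 - 26 ≡ 3; y = λ·(21 - 3) - 7 ≡ 7. → (3, 7)
4G: (3, 7) + (5, 15). λ = (15 - 7)/(5 - 3) ≡ 8/2 mod 23. 2⁻¹ ≡ 12 (mod 23), so λ ≡ 4.
  x = λ² - 3 - 5 = 16 - 8 ≡ 8; y = λ·(3 - 8) - 7 ≡ 19. → (8, 19)

(8, 19)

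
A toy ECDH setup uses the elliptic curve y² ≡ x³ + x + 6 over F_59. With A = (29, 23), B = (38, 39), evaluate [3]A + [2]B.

(18, 29)

First 3A:
Repeated addition: build up to 3A.
2A: tangent at (29, 23): λ = (3·29² + 1)/(2·23) ≡ 46/46. 46⁻¹ ≡ 9 (mod 59) since 46·9 = 414 ≡ 1, so λ ≡ 46·9 ≡ 1.
  x = λ² - 29 - 29 = 1 - 58 ≡ 2; y = λ·(29 - 2) - 23 ≡ 4. → (2, 4)
3A: (2, 4) + (29, 23). λ = (23 - 4)/(29 - 2) ≡ 19/27 mod 59. 27⁻¹ ≡ 35 (mod 59) since 27·35 = 945 ≡ 1, so λ ≡ 16.
  x = λ² - 2 - 29 = 256 - 31 ≡ 48; y = λ·(2 - 48) - 4 ≡ 27. → (48, 27)
3A = (48, 27).
Next 2B:
Repeated addition: build up to 2B.
2B: tangent at (38, 39): λ = (3·38² + 1)/(2·39) ≡ 26/19. 19⁻¹ ≡ 28 (mod 59), so λ ≡ 26·28 ≡ 20.
  x = λ² - 38 - 38 = 400 - 76 ≡ 29; y = λ·(38 - 29) - 39 ≡ 23. → (29, 23)
2B = (29, 23).
Finally 3A + 2B:
(48, 27) + (29, 23). λ = (23 - 27)/(29 - 48) ≡ 55/40 mod 59. 40⁻¹ ≡ 31 (mod 59), so λ ≡ 53.
  x = λ² - 48 - 29 = 2809 - 77 ≡ 18; y = λ·(48 - 18) - 27 ≡ 29. → (18, 29)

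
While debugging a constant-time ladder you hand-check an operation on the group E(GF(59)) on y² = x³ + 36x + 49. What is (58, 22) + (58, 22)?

tangent at (58, 22): λ = (3·58² + 36)/(2·22) ≡ 39/44. 44⁻¹ ≡ 55 (mod 59), so λ ≡ 39·55 ≡ 21.
  x = λ² - 58 - 58 = 441 - 116 ≡ 30; y = λ·(58 - 30) - 22 ≡ 35. → (30, 35)

(30, 35)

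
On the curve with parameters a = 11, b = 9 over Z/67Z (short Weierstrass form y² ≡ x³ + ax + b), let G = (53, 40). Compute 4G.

(51, 62)

Repeated addition: build up to 4G.
2G: tangent at (53, 40): λ = (3·53² + 11)/(2·40) ≡ 63/13. 13⁻¹ ≡ 31 (mod 67) since 13·31 = 403 ≡ 1, so λ ≡ 63·31 ≡ 10.
  x = λ² - 53 - 53 = 100 - 106 ≡ 61; y = λ·(53 - 61) - 40 ≡ 14. → (61, 14)
3G: (61, 14) + (53, 40). λ = (40 - 14)/(53 - 61) ≡ 26/59 mod 67. 59⁻¹ ≡ 25 (mod 67), so λ ≡ 47.
  x = λ² - 61 - 53 = 2209 - 114 ≡ 18; y = λ·(61 - 18) - 14 ≡ 64. → (18, 64)
4G: (18, 64) + (53, 40). λ = (40 - 64)/(53 - 18) ≡ 43/35 mod 67. 35⁻¹ ≡ 23 (mod 67), so λ ≡ 51.
  x = λ² - 18 - 53 = 2601 - 71 ≡ 51; y = λ·(18 - 51) - 64 ≡ 62. → (51, 62)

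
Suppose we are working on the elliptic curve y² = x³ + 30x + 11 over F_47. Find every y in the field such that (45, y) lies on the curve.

15, 32

x³ + 30x + 11 = 92486 ≡ 37 (mod 47).
Square roots of 37 mod 47: 15 and 32 (since 15² = 225 ≡ 37).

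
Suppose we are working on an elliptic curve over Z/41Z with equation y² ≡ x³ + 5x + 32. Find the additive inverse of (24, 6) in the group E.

-(24, 6) = (24, -6 mod 41) = (24, 35).

(24, 35)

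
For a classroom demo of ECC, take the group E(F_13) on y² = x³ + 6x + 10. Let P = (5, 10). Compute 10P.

(5, 10)

Double-and-add on 10 = (1010)₂. Start with P = (5, 10) for the leading 1-bit.
double: tangent at (5, 10): λ = (3·5² + 6)/(2·10) ≡ 3/7. 7⁻¹ ≡ 2 (mod 13), so λ ≡ 3·2 ≡ 6.
  x = λ² - 5 - 5 = 36 - 10 ≡ 0; y = λ·(5 - 0) - 10 ≡ 7. → (0, 7)
double: tangent at (0, 7): λ = (3·0² + 6)/(2·7) ≡ 6/1. 1⁻¹ ≡ 1 (mod 13), so λ ≡ 6·1 ≡ 6.
  x = λ² - 0 - 0 = 36 - 0 ≡ 10; y = λ·(0 - 10) - 7 ≡ 11. → (10, 11)
add P: (10, 11) + (5, 10). λ = (10 - 11)/(5 - 10) ≡ 12/8 mod 13. 8⁻¹ ≡ 5 (mod 13), so λ ≡ 8.
  x = λ² - 10 - 5 = 64 - 15 ≡ 10; y = λ·(10 - 10) - 11 ≡ 2. → (10, 2)
double: tangent at (10, 2): λ = (3·10² + 6)/(2·2) ≡ 7/4. 4⁻¹ ≡ 10 (mod 13), so λ ≡ 7·10 ≡ 5.
  x = λ² - 10 - 10 = 25 - 20 ≡ 5; y = λ·(10 - 5) - 2 ≡ 10. → (5, 10)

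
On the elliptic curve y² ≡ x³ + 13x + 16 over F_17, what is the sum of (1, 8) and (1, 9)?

The two points share x = 1 and their y-coordinates satisfy 8 + 9 ≡ 0 (mod 17), so they are inverses. Their sum is 𝒪.

O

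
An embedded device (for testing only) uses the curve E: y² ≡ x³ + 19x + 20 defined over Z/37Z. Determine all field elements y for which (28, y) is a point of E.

x³ + 19x + 20 = 22504 ≡ 8 (mod 37).
8 is a non-residue mod 37; no y exists.

none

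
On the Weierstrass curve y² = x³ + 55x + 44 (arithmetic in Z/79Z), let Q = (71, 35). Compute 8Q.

(27, 44)

Repeated addition: build up to 8Q.
2Q: tangent at (71, 35): λ = (3·71² + 55)/(2·35) ≡ 10/70. 70⁻¹ ≡ 35 (mod 79) since 70·35 = 2450 ≡ 1, so λ ≡ 10·35 ≡ 34.
  x = λ² - 71 - 71 = 1156 - 142 ≡ 66; y = λ·(71 - 66) - 35 ≡ 56. → (66, 56)
3Q: (66, 56) + (71, 35). λ = (35 - 56)/(71 - 66) ≡ 58/5 mod 79. 5⁻¹ ≡ 16 (mod 79), so λ ≡ 59.
  x = λ² - 66 - 71 = 3481 - 137 ≡ 26; y = λ·(66 - 26) - 56 ≡ 13. → (26, 13)
4Q: (26, 13) + (71, 35). λ = (35 - 13)/(71 - 26) ≡ 22/45 mod 79. 45⁻¹ ≡ 72 (mod 79) since 45·72 = 3240 ≡ 1, so λ ≡ 4.
  x = λ² - 26 - 71 = 16 - 97 ≡ 77; y = λ·(26 - 77) - 13 ≡ 20. → (77, 20)
5Q: (77, 20) + (71, 35). λ = (35 - 20)/(71 - 77) ≡ 15/73 mod 79. 73⁻¹ ≡ 13 (mod 79), so λ ≡ 37.
  x = λ² - 77 - 71 = 1369 - 148 ≡ 36; y = λ·(77 - 36) - 20 ≡ 75. → (36, 75)
6Q: (36, 75) + (71, 35). λ = (35 - 75)/(71 - 36) ≡ 39/35 mod 79. 35⁻¹ ≡ 70 (mod 79), so λ ≡ 44.
  x = λ² - 36 - 71 = 1936 - 107 ≡ 12; y = λ·(36 - 12) - 75 ≡ 33. → (12, 33)
7Q: (12, 33) + (71, 35). λ = (35 - 33)/(71 - 12) ≡ 2/59 mod 79. 59⁻¹ ≡ 75 (mod 79), so λ ≡ 71.
  x = λ² - 12 - 71 = 5041 - 83 ≡ 60; y = λ·(12 - 60) - 33 ≡ 35. → (60, 35)
8Q: (60, 35) + (71, 35). λ = (35 - 35)/(71 - 60) ≡ 0/11 mod 79. 11⁻¹ ≡ 36 (mod 79) since 11·36 = 396 ≡ 1, so λ ≡ 0.
  x = λ² - 60 - 71 = 0 - 131 ≡ 27; y = λ·(60 - 27) - 35 ≡ 44. → (27, 44)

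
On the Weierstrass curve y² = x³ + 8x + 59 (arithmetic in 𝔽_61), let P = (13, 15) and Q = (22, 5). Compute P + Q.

(31, 5)

(13, 15) + (22, 5). λ = (5 - 15)/(22 - 13) ≡ 51/9 mod 61. 9⁻¹ ≡ 34 (mod 61) since 9·34 = 306 ≡ 1, so λ ≡ 26.
  x = λ² - 13 - 22 = 676 - 35 ≡ 31; y = λ·(13 - 31) - 15 ≡ 5. → (31, 5)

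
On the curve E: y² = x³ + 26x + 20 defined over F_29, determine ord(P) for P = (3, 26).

5

2P: tangent at (3, 26): λ = (3·3² + 26)/(2·26) ≡ 24/23. 23⁻¹ ≡ 24 (mod 29), so λ ≡ 24·24 ≡ 25.
  x = λ² - 3 - 3 = 625 - 6 ≡ 10; y = λ·(3 - 10) - 26 ≡ 2. → (10, 2)
3P: (10, 2) + (3, 26). λ = (26 - 2)/(3 - 10) ≡ 24/22 mod 29. 22⁻¹ ≡ 4 (mod 29) since 22·4 = 88 ≡ 1, so λ ≡ 9.
  x = λ² - 10 - 3 = 81 - 13 ≡ 10; y = λ·(10 - 10) - 2 ≡ 27. → (10, 27)
4P: (10, 27) + (3, 26). λ = (26 - 27)/(3 - 10) ≡ 28/22 mod 29. 22⁻¹ ≡ 4 (mod 29) since 22·4 = 88 ≡ 1, so λ ≡ 25.
  x = λ² - 10 - 3 = 625 - 13 ≡ 3; y = λ·(10 - 3) - 27 ≡ 3. → (3, 3)
5P: (3, 3) + (3, 26): same x and y₁ ≡ -y₂, so the sum is 𝒪.
5P = 𝒪, so the order is 5.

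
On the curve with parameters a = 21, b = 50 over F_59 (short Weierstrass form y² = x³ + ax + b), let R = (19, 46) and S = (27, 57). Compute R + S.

(19, 46) + (27, 57). λ = (57 - 46)/(27 - 19) ≡ 11/8 mod 59. 8⁻¹ ≡ 37 (mod 59), so λ ≡ 53.
  x = λ² - 19 - 27 = 2809 - 46 ≡ 49; y = λ·(19 - 49) - 46 ≡ 16. → (49, 16)

(49, 16)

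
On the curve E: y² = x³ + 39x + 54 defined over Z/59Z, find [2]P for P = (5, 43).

(2, 9)

tangent at (5, 43): λ = (3·5² + 39)/(2·43) ≡ 55/27. 27⁻¹ ≡ 35 (mod 59), so λ ≡ 55·35 ≡ 37.
  x = λ² - 5 - 5 = 1369 - 10 ≡ 2; y = λ·(5 - 2) - 43 ≡ 9. → (2, 9)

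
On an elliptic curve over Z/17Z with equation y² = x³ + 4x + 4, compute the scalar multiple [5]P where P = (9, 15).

Double-and-add on 5 = (101)₂. Start with P = (9, 15) for the leading 1-bit.
double: tangent at (9, 15): λ = (3·9² + 4)/(2·15) ≡ 9/13. 13⁻¹ ≡ 4 (mod 17) since 13·4 = 52 ≡ 1, so λ ≡ 9·4 ≡ 2.
  x = λ² - 9 - 9 = 4 - 18 ≡ 3; y = λ·(9 - 3) - 15 ≡ 14. → (3, 14)
double: tangent at (3, 14): λ = (3·3² + 4)/(2·14) ≡ 14/11. 11⁻¹ ≡ 14 (mod 17) since 11·14 = 154 ≡ 1, so λ ≡ 14·14 ≡ 9.
  x = λ² - 3 - 3 = 81 - 6 ≡ 7; y = λ·(3 - 7) - 14 ≡ 1. → (7, 1)
add P: (7, 1) + (9, 15). λ = (15 - 1)/(9 - 7) ≡ 14/2 mod 17. 2⁻¹ ≡ 9 (mod 17), so λ ≡ 7.
  x = λ² - 7 - 9 = 49 - 16 ≡ 16; y = λ·(7 - 16) - 1 ≡ 4. → (16, 4)

(16, 4)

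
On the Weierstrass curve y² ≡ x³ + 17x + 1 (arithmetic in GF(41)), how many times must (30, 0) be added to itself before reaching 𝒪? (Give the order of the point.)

2

2P: (30, 0) + (30, 0): same x and y₁ ≡ -y₂, so the sum is 𝒪.
2P = 𝒪, so the order is 2.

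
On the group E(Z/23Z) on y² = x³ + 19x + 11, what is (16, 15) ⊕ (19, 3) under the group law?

(4, 6)

(16, 15) + (19, 3). λ = (3 - 15)/(19 - 16) ≡ 11/3 mod 23. 3⁻¹ ≡ 8 (mod 23), so λ ≡ 19.
  x = λ² - 16 - 19 = 361 - 35 ≡ 4; y = λ·(16 - 4) - 15 ≡ 6. → (4, 6)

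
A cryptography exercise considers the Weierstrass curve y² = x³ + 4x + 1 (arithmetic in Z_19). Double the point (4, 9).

tangent at (4, 9): λ = (3·4² + 4)/(2·9) ≡ 14/18. 18⁻¹ ≡ 18 (mod 19), so λ ≡ 14·18 ≡ 5.
  x = λ² - 4 - 4 = 25 - 8 ≡ 17; y = λ·(4 - 17) - 9 ≡ 2. → (17, 2)

(17, 2)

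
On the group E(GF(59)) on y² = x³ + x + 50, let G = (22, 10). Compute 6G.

(40, 55)

Double-and-add on 6 = (110)₂. Start with G = (22, 10) for the leading 1-bit.
double: tangent at (22, 10): λ = (3·22² + 1)/(2·10) ≡ 37/20. 20⁻¹ ≡ 3 (mod 59), so λ ≡ 37·3 ≡ 52.
  x = λ² - 22 - 22 = 2704 - 44 ≡ 5; y = λ·(22 - 5) - 10 ≡ 48. → (5, 48)
add G: (5, 48) + (22, 10). λ = (10 - 48)/(22 - 5) ≡ 21/17 mod 59. 17⁻¹ ≡ 7 (mod 59) since 17·7 = 119 ≡ 1, so λ ≡ 29.
  x = λ² - 5 - 22 = 841 - 27 ≡ 47; y = λ·(5 - 47) - 48 ≡ 32. → (47, 32)
double: tangent at (47, 32): λ = (3·47² + 1)/(2·32) ≡ 20/5. 5⁻¹ ≡ 12 (mod 59) since 5·12 = 60 ≡ 1, so λ ≡ 20·12 ≡ 4.
  x = λ² - 47 - 47 = 16 - 94 ≡ 40; y = λ·(47 - 40) - 32 ≡ 55. → (40, 55)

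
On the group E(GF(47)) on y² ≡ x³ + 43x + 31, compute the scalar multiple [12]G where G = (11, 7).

(44, 43)

Repeated addition: build up to 12G.
2G: tangent at (11, 7): λ = (3·11² + 43)/(2·7) ≡ 30/14. 14⁻¹ ≡ 37 (mod 47) since 14·37 = 518 ≡ 1, so λ ≡ 30·37 ≡ 29.
  x = λ² - 11 - 11 = 841 - 22 ≡ 20; y = λ·(11 - 20) - 7 ≡ 14. → (20, 14)
3G: (20, 14) + (11, 7). λ = (7 - 14)/(11 - 20) ≡ 40/38 mod 47. 38⁻¹ ≡ 26 (mod 47) since 38·26 = 988 ≡ 1, so λ ≡ 6.
  x = λ² - 20 - 11 = 36 - 31 ≡ 5; y = λ·(20 - 5) - 14 ≡ 29. → (5, 29)
4G: (5, 29) + (11, 7). λ = (7 - 29)/(11 - 5) ≡ 25/6 mod 47. 6⁻¹ ≡ 8 (mod 47) since 6·8 = 48 ≡ 1, so λ ≡ 12.
  x = λ² - 5 - 11 = 144 - 16 ≡ 34; y = λ·(5 - 34) - 29 ≡ 46. → (34, 46)
5G: (34, 46) + (11, 7). λ = (7 - 46)/(11 - 34) ≡ 8/24 mod 47. 24⁻¹ ≡ 2 (mod 47), so λ ≡ 16.
  x = λ² - 34 - 11 = 256 - 45 ≡ 23; y = λ·(34 - 23) - 46 ≡ 36. → (23, 36)
6G: (23, 36) + (11, 7). λ = (7 - 36)/(11 - 23) ≡ 18/35 mod 47. 35⁻¹ ≡ 43 (mod 47) since 35·43 = 1505 ≡ 1, so λ ≡ 22.
  x = λ² - 23 - 11 = 484 - 34 ≡ 27; y = λ·(23 - 27) - 36 ≡ 17. → (27, 17)
7G: (27, 17) + (11, 7). λ = (7 - 17)/(11 - 27) ≡ 37/31 mod 47. 31⁻¹ ≡ 44 (mod 47), so λ ≡ 30.
  x = λ² - 27 - 11 = 900 - 38 ≡ 16; y = λ·(27 - 16) - 17 ≡ 31. → (16, 31)
8G: (16, 31) + (11, 7). λ = (7 - 31)/(11 - 16) ≡ 23/42 mod 47. 42⁻¹ ≡ 28 (mod 47), so λ ≡ 33.
  x = λ² - 16 - 11 = 1089 - 27 ≡ 28; y = λ·(16 - 28) - 31 ≡ 43. → (28, 43)
9G: (28, 43) + (11, 7). λ = (7 - 43)/(11 - 28) ≡ 11/30 mod 47. 30⁻¹ ≡ 11 (mod 47), so λ ≡ 27.
  x = λ² - 28 - 11 = 729 - 39 ≡ 32; y = λ·(28 - 32) - 43 ≡ 37. → (32, 37)
10G: (32, 37) + (11, 7). λ = (7 - 37)/(11 - 32) ≡ 17/26 mod 47. 26⁻¹ ≡ 38 (mod 47), so λ ≡ 35.
  x = λ² - 32 - 11 = 1225 - 43 ≡ 7; y = λ·(32 - 7) - 37 ≡ 39. → (7, 39)
11G: (7, 39) + (11, 7). λ = (7 - 39)/(11 - 7) ≡ 15/4 mod 47. 4⁻¹ ≡ 12 (mod 47) since 4·12 = 48 ≡ 1, so λ ≡ 39.
  x = λ² - 7 - 11 = 1521 - 18 ≡ 46; y = λ·(7 - 46) - 39 ≡ 38. → (46, 38)
12G: (46, 38) + (11, 7). λ = (7 - 38)/(11 - 46) ≡ 16/12 mod 47. 12⁻¹ ≡ 4 (mod 47) since 12·4 = 48 ≡ 1, so λ ≡ 17.
  x = λ² - 46 - 11 = 289 - 57 ≡ 44; y = λ·(46 - 44) - 38 ≡ 43. → (44, 43)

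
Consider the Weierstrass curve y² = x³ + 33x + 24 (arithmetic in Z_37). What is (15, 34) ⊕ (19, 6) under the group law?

(15, 3)

(15, 34) + (19, 6). λ = (6 - 34)/(19 - 15) ≡ 9/4 mod 37. 4⁻¹ ≡ 28 (mod 37), so λ ≡ 30.
  x = λ² - 15 - 19 = 900 - 34 ≡ 15; y = λ·(15 - 15) - 34 ≡ 3. → (15, 3)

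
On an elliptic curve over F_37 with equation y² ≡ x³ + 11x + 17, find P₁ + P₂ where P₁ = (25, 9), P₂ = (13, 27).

(25, 9) + (13, 27). λ = (27 - 9)/(13 - 25) ≡ 18/25 mod 37. 25⁻¹ ≡ 3 (mod 37) since 25·3 = 75 ≡ 1, so λ ≡ 17.
  x = λ² - 25 - 13 = 289 - 38 ≡ 29; y = λ·(25 - 29) - 9 ≡ 34. → (29, 34)

(29, 34)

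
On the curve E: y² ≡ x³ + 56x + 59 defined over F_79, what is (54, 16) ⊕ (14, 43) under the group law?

(4, 49)

(54, 16) + (14, 43). λ = (43 - 16)/(14 - 54) ≡ 27/39 mod 79. 39⁻¹ ≡ 77 (mod 79) since 39·77 = 3003 ≡ 1, so λ ≡ 25.
  x = λ² - 54 - 14 = 625 - 68 ≡ 4; y = λ·(54 - 4) - 16 ≡ 49. → (4, 49)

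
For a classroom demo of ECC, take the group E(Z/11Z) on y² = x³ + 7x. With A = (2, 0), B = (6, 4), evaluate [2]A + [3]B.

(0, 0)

First 2A:
Repeated addition: build up to 2A.
2A: (2, 0) + (2, 0): same x and y₁ ≡ -y₂, so the sum is O.
2A = O.
Next 3B:
Repeated addition: build up to 3B.
2B: tangent at (6, 4): λ = (3·6² + 7)/(2·4) ≡ 5/8. 8⁻¹ ≡ 7 (mod 11), so λ ≡ 5·7 ≡ 2.
  x = λ² - 6 - 6 = 4 - 12 ≡ 3; y = λ·(6 - 3) - 4 ≡ 2. → (3, 2)
3B: (3, 2) + (6, 4). λ = (4 - 2)/(6 - 3) ≡ 2/3 mod 11. 3⁻¹ ≡ 4 (mod 11), so λ ≡ 8.
  x = λ² - 3 - 6 = 64 - 9 ≡ 0; y = λ·(3 - 0) - 2 ≡ 0. → (0, 0)
3B = (0, 0).
Finally 2A + 3B:
O + (0, 0) = (0, 0) (identity).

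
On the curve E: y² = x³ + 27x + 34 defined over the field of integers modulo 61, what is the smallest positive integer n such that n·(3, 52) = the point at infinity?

2P: tangent at (3, 52): λ = (3·3² + 27)/(2·52) ≡ 54/43. 43⁻¹ ≡ 44 (mod 61), so λ ≡ 54·44 ≡ 58.
  x = λ² - 3 - 3 = 3364 - 6 ≡ 3; y = λ·(3 - 3) - 52 ≡ 9. → (3, 9)
3P: (3, 9) + (3, 52): same x and y₁ ≡ -y₂, so the sum is the point at infinity.
3P = the point at infinity, so the order is 3.

3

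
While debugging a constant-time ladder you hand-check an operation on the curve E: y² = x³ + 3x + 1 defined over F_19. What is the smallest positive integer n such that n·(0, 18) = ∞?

9

2P: tangent at (0, 18): λ = (3·0² + 3)/(2·18) ≡ 3/17. 17⁻¹ ≡ 9 (mod 19), so λ ≡ 3·9 ≡ 8.
  x = λ² - 0 - 0 = 64 - 0 ≡ 7; y = λ·(0 - 7) - 18 ≡ 2. → (7, 2)
3P: (7, 2) + (0, 18). λ = (18 - 2)/(0 - 7) ≡ 16/12 mod 19. 12⁻¹ ≡ 8 (mod 19) since 12·8 = 96 ≡ 1, so λ ≡ 14.
  x = λ² - 7 - 0 = 196 - 7 ≡ 18; y = λ·(7 - 18) - 2 ≡ 15. → (18, 15)
4P: (18, 15) + (0, 18). λ = (18 - 15)/(0 - 18) ≡ 3/1 mod 19. 1⁻¹ ≡ 1 (mod 19), so λ ≡ 3.
  x = λ² - 18 - 0 = 9 - 18 ≡ 10; y = λ·(18 - 10) - 15 ≡ 9. → (10, 9)
5P: (10, 9) + (0, 18). λ = (18 - 9)/(0 - 10) ≡ 9/9 mod 19. 9⁻¹ ≡ 17 (mod 19) since 9·17 = 153 ≡ 1, so λ ≡ 1.
  x = λ² - 10 - 0 = 1 - 10 ≡ 10; y = λ·(10 - 10) - 9 ≡ 10. → (10, 10)
6P: (10, 10) + (0, 18). λ = (18 - 10)/(0 - 10) ≡ 8/9 mod 19. 9⁻¹ ≡ 17 (mod 19) since 9·17 = 153 ≡ 1, so λ ≡ 3.
  x = λ² - 10 - 0 = 9 - 10 ≡ 18; y = λ·(10 - 18) - 10 ≡ 4. → (18, 4)
7P: (18, 4) + (0, 18). λ = (18 - 4)/(0 - 18) ≡ 14/1 mod 19. 1⁻¹ ≡ 1 (mod 19), so λ ≡ 14.
  x = λ² - 18 - 0 = 196 - 18 ≡ 7; y = λ·(18 - 7) - 4 ≡ 17. → (7, 17)
8P: (7, 17) + (0, 18). λ = (18 - 17)/(0 - 7) ≡ 1/12 mod 19. 12⁻¹ ≡ 8 (mod 19) since 12·8 = 96 ≡ 1, so λ ≡ 8.
  x = λ² - 7 - 0 = 64 - 7 ≡ 0; y = λ·(7 - 0) - 17 ≡ 1. → (0, 1)
9P: (0, 1) + (0, 18): same x and y₁ ≡ -y₂, so the sum is ∞.
9P = ∞, so the order is 9.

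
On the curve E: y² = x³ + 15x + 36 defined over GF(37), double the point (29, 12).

(32, 13)

tangent at (29, 12): λ = (3·29² + 15)/(2·12) ≡ 22/24. 24⁻¹ ≡ 17 (mod 37), so λ ≡ 22·17 ≡ 4.
  x = λ² - 29 - 29 = 16 - 58 ≡ 32; y = λ·(29 - 32) - 12 ≡ 13. → (32, 13)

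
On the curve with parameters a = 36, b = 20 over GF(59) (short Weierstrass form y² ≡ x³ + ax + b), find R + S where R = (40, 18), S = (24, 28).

(0, 16)

(40, 18) + (24, 28). λ = (28 - 18)/(24 - 40) ≡ 10/43 mod 59. 43⁻¹ ≡ 11 (mod 59) since 43·11 = 473 ≡ 1, so λ ≡ 51.
  x = λ² - 40 - 24 = 2601 - 64 ≡ 0; y = λ·(40 - 0) - 18 ≡ 16. → (0, 16)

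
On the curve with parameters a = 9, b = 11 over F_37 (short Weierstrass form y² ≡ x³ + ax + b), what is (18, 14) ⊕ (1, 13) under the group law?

(2, 0)

(18, 14) + (1, 13). λ = (13 - 14)/(1 - 18) ≡ 36/20 mod 37. 20⁻¹ ≡ 13 (mod 37), so λ ≡ 24.
  x = λ² - 18 - 1 = 576 - 19 ≡ 2; y = λ·(18 - 2) - 14 ≡ 0. → (2, 0)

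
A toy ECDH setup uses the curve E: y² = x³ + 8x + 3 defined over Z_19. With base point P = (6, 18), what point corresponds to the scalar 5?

Repeated addition: build up to 5P.
2P: tangent at (6, 18): λ = (3·6² + 8)/(2·18) ≡ 2/17. 17⁻¹ ≡ 9 (mod 19) since 17·9 = 153 ≡ 1, so λ ≡ 2·9 ≡ 18.
  x = λ² - 6 - 6 = 324 - 12 ≡ 8; y = λ·(6 - 8) - 18 ≡ 3. → (8, 3)
3P: (8, 3) + (6, 18). λ = (18 - 3)/(6 - 8) ≡ 15/17 mod 19. 17⁻¹ ≡ 9 (mod 19) since 17·9 = 153 ≡ 1, so λ ≡ 2.
  x = λ² - 8 - 6 = 4 - 14 ≡ 9; y = λ·(8 - 9) - 3 ≡ 14. → (9, 14)
4P: (9, 14) + (6, 18). λ = (18 - 14)/(6 - 9) ≡ 4/16 mod 19. 16⁻¹ ≡ 6 (mod 19), so λ ≡ 5.
  x = λ² - 9 - 6 = 25 - 15 ≡ 10; y = λ·(9 - 10) - 14 ≡ 0. → (10, 0)
5P: (10, 0) + (6, 18). λ = (18 - 0)/(6 - 10) ≡ 18/15 mod 19. 15⁻¹ ≡ 14 (mod 19) since 15·14 = 210 ≡ 1, so λ ≡ 5.
  x = λ² - 10 - 6 = 25 - 16 ≡ 9; y = λ·(10 - 9) - 0 ≡ 5. → (9, 5)

(9, 5)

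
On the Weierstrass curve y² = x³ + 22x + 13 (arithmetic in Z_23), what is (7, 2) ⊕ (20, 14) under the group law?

(14, 11)

(7, 2) + (20, 14). λ = (14 - 2)/(20 - 7) ≡ 12/13 mod 23. 13⁻¹ ≡ 16 (mod 23), so λ ≡ 8.
  x = λ² - 7 - 20 = 64 - 27 ≡ 14; y = λ·(7 - 14) - 2 ≡ 11. → (14, 11)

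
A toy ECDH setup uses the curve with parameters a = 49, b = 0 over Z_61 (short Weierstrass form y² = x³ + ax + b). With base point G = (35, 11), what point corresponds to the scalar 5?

Repeated addition: build up to 5G.
2G: tangent at (35, 11): λ = (3·35² + 49)/(2·11) ≡ 3/22. 22⁻¹ ≡ 25 (mod 61), so λ ≡ 3·25 ≡ 14.
  x = λ² - 35 - 35 = 196 - 70 ≡ 4; y = λ·(35 - 4) - 11 ≡ 57. → (4, 57)
3G: (4, 57) + (35, 11). λ = (11 - 57)/(35 - 4) ≡ 15/31 mod 61. 31⁻¹ ≡ 2 (mod 61) since 31·2 = 62 ≡ 1, so λ ≡ 30.
  x = λ² - 4 - 35 = 900 - 39 ≡ 7; y = λ·(4 - 7) - 57 ≡ 36. → (7, 36)
4G: (7, 36) + (35, 11). λ = (11 - 36)/(35 - 7) ≡ 36/28 mod 61. 28⁻¹ ≡ 24 (mod 61) since 28·24 = 672 ≡ 1, so λ ≡ 10.
  x = λ² - 7 - 35 = 100 - 42 ≡ 58; y = λ·(7 - 58) - 36 ≡ 3. → (58, 3)
5G: (58, 3) + (35, 11). λ = (11 - 3)/(35 - 58) ≡ 8/38 mod 61. 38⁻¹ ≡ 53 (mod 61), so λ ≡ 58.
  x = λ² - 58 - 35 = 3364 - 93 ≡ 38; y = λ·(58 - 38) - 3 ≡ 59. → (38, 59)

(38, 59)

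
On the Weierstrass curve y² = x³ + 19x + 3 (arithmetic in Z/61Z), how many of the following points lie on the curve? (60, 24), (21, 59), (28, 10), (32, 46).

1

(60, 24): 24² ≡ 27, rhs ≡ 44 → off.
(21, 59): 59² ≡ 4, rhs ≡ 25 → off.
(28, 10): 10² ≡ 39, rhs ≡ 39 → on.
(32, 46): 46² ≡ 42, rhs ≡ 12 → off.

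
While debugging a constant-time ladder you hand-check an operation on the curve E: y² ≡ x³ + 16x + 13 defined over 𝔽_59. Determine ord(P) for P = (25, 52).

3

2P: tangent at (25, 52): λ = (3·25² + 16)/(2·52) ≡ 3/45. 45⁻¹ ≡ 21 (mod 59), so λ ≡ 3·21 ≡ 4.
  x = λ² - 25 - 25 = 16 - 50 ≡ 25; y = λ·(25 - 25) - 52 ≡ 7. → (25, 7)
3P: (25, 7) + (25, 52): same x and y₁ ≡ -y₂, so the sum is O.
3P = O, so the order is 3.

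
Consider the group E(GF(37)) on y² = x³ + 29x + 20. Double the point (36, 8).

(6, 15)

tangent at (36, 8): λ = (3·36² + 29)/(2·8) ≡ 32/16. 16⁻¹ ≡ 7 (mod 37), so λ ≡ 32·7 ≡ 2.
  x = λ² - 36 - 36 = 4 - 72 ≡ 6; y = λ·(36 - 6) - 8 ≡ 15. → (6, 15)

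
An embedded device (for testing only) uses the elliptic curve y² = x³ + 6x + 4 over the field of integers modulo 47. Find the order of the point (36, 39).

9

2P: tangent at (36, 39): λ = (3·36² + 6)/(2·39) ≡ 40/31. 31⁻¹ ≡ 44 (mod 47) since 31·44 = 1364 ≡ 1, so λ ≡ 40·44 ≡ 21.
  x = λ² - 36 - 36 = 441 - 72 ≡ 40; y = λ·(36 - 40) - 39 ≡ 18. → (40, 18)
3P: (40, 18) + (36, 39). λ = (39 - 18)/(36 - 40) ≡ 21/43 mod 47. 43⁻¹ ≡ 35 (mod 47), so λ ≡ 30.
  x = λ² - 40 - 36 = 900 - 76 ≡ 25; y = λ·(40 - 25) - 18 ≡ 9. → (25, 9)
4P: (25, 9) + (36, 39). λ = (39 - 9)/(36 - 25) ≡ 30/11 mod 47. 11⁻¹ ≡ 30 (mod 47), so λ ≡ 7.
  x = λ² - 25 - 36 = 49 - 61 ≡ 35; y = λ·(25 - 35) - 9 ≡ 15. → (35, 15)
5P: (35, 15) + (36, 39). λ = (39 - 15)/(36 - 35) ≡ 24/1 mod 47. 1⁻¹ ≡ 1 (mod 47), so λ ≡ 24.
  x = λ² - 35 - 36 = 576 - 71 ≡ 35; y = λ·(35 - 35) - 15 ≡ 32. → (35, 32)
6P: (35, 32) + (36, 39). λ = (39 - 32)/(36 - 35) ≡ 7/1 mod 47. 1⁻¹ ≡ 1 (mod 47), so λ ≡ 7.
  x = λ² - 35 - 36 = 49 - 71 ≡ 25; y = λ·(35 - 25) - 32 ≡ 38. → (25, 38)
7P: (25, 38) + (36, 39). λ = (39 - 38)/(36 - 25) ≡ 1/11 mod 47. 11⁻¹ ≡ 30 (mod 47) since 11·30 = 330 ≡ 1, so λ ≡ 30.
  x = λ² - 25 - 36 = 900 - 61 ≡ 40; y = λ·(25 - 40) - 38 ≡ 29. → (40, 29)
8P: (40, 29) + (36, 39). λ = (39 - 29)/(36 - 40) ≡ 10/43 mod 47. 43⁻¹ ≡ 35 (mod 47) since 43·35 = 1505 ≡ 1, so λ ≡ 21.
  x = λ² - 40 - 36 = 441 - 76 ≡ 36; y = λ·(40 - 36) - 29 ≡ 8. → (36, 8)
9P: (36, 8) + (36, 39): same x and y₁ ≡ -y₂, so the sum is O.
9P = O, so the order is 9.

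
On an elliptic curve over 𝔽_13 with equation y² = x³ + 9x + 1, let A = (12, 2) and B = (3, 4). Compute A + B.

(12, 2) + (3, 4). λ = (4 - 2)/(3 - 12) ≡ 2/4 mod 13. 4⁻¹ ≡ 10 (mod 13), so λ ≡ 7.
  x = λ² - 12 - 3 = 49 - 15 ≡ 8; y = λ·(12 - 8) - 2 ≡ 0. → (8, 0)

(8, 0)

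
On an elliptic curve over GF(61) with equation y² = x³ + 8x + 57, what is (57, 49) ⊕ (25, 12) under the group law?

(52, 54)

(57, 49) + (25, 12). λ = (12 - 49)/(25 - 57) ≡ 24/29 mod 61. 29⁻¹ ≡ 40 (mod 61) since 29·40 = 1160 ≡ 1, so λ ≡ 45.
  x = λ² - 57 - 25 = 2025 - 82 ≡ 52; y = λ·(57 - 52) - 49 ≡ 54. → (52, 54)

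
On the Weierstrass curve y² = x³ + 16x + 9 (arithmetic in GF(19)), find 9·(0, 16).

(2, 12)

Write Q = (0, 16).
Repeated addition: build up to 9Q.
2Q: tangent at (0, 16): λ = (3·0² + 16)/(2·16) ≡ 16/13. 13⁻¹ ≡ 3 (mod 19) since 13·3 = 39 ≡ 1, so λ ≡ 16·3 ≡ 10.
  x = λ² - 0 - 0 = 100 - 0 ≡ 5; y = λ·(0 - 5) - 16 ≡ 10. → (5, 10)
3Q: (5, 10) + (0, 16). λ = (16 - 10)/(0 - 5) ≡ 6/14 mod 19. 14⁻¹ ≡ 15 (mod 19), so λ ≡ 14.
  x = λ² - 5 - 0 = 196 - 5 ≡ 1; y = λ·(5 - 1) - 10 ≡ 8. → (1, 8)
4Q: (1, 8) + (0, 16). λ = (16 - 8)/(0 - 1) ≡ 8/18 mod 19. 18⁻¹ ≡ 18 (mod 19), so λ ≡ 11.
  x = λ² - 1 - 0 = 121 - 1 ≡ 6; y = λ·(1 - 6) - 8 ≡ 13. → (6, 13)
5Q: (6, 13) + (0, 16). λ = (16 - 13)/(0 - 6) ≡ 3/13 mod 19. 13⁻¹ ≡ 3 (mod 19) since 13·3 = 39 ≡ 1, so λ ≡ 9.
  x = λ² - 6 - 0 = 81 - 6 ≡ 18; y = λ·(6 - 18) - 13 ≡ 12. → (18, 12)
6Q: (18, 12) + (0, 16). λ = (16 - 12)/(0 - 18) ≡ 4/1 mod 19. 1⁻¹ ≡ 1 (mod 19), so λ ≡ 4.
  x = λ² - 18 - 0 = 16 - 18 ≡ 17; y = λ·(18 - 17) - 12 ≡ 11. → (17, 11)
7Q: (17, 11) + (0, 16). λ = (16 - 11)/(0 - 17) ≡ 5/2 mod 19. 2⁻¹ ≡ 10 (mod 19), so λ ≡ 12.
  x = λ² - 17 - 0 = 144 - 17 ≡ 13; y = λ·(17 - 13) - 11 ≡ 18. → (13, 18)
8Q: (13, 18) + (0, 16). λ = (16 - 18)/(0 - 13) ≡ 17/6 mod 19. 6⁻¹ ≡ 16 (mod 19) since 6·16 = 96 ≡ 1, so λ ≡ 6.
  x = λ² - 13 - 0 = 36 - 13 ≡ 4; y = λ·(13 - 4) - 18 ≡ 17. → (4, 17)
9Q: (4, 17) + (0, 16). λ = (16 - 17)/(0 - 4) ≡ 18/15 mod 19. 15⁻¹ ≡ 14 (mod 19), so λ ≡ 5.
  x = λ² - 4 - 0 = 25 - 4 ≡ 2; y = λ·(4 - 2) - 17 ≡ 12. → (2, 12)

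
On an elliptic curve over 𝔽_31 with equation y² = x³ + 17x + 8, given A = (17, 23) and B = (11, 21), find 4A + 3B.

(11, 10)

First 4A:
Repeated addition: build up to 4A.
2A: tangent at (17, 23): λ = (3·17² + 17)/(2·23) ≡ 16/15. 15⁻¹ ≡ 29 (mod 31) since 15·29 = 435 ≡ 1, so λ ≡ 16·29 ≡ 30.
  x = λ² - 17 - 17 = 900 - 34 ≡ 29; y = λ·(17 - 29) - 23 ≡ 20. → (29, 20)
3A: (29, 20) + (17, 23). λ = (23 - 20)/(17 - 29) ≡ 3/19 mod 31. 19⁻¹ ≡ 18 (mod 31), so λ ≡ 23.
  x = λ² - 29 - 17 = 529 - 46 ≡ 18; y = λ·(29 - 18) - 20 ≡ 16. → (18, 16)
4A: (18, 16) + (17, 23). λ = (23 - 16)/(17 - 18) ≡ 7/30 mod 31. 30⁻¹ ≡ 30 (mod 31) since 30·30 = 900 ≡ 1, so λ ≡ 24.
  x = λ² - 18 - 17 = 576 - 35 ≡ 14; y = λ·(18 - 14) - 16 ≡ 18. → (14, 18)
4A = (14, 18).
Next 3B:
Repeated addition: build up to 3B.
2B: tangent at (11, 21): λ = (3·11² + 17)/(2·21) ≡ 8/11. 11⁻¹ ≡ 17 (mod 31), so λ ≡ 8·17 ≡ 12.
  x = λ² - 11 - 11 = 144 - 22 ≡ 29; y = λ·(11 - 29) - 21 ≡ 11. → (29, 11)
3B: (29, 11) + (11, 21). λ = (21 - 11)/(11 - 29) ≡ 10/13 mod 31. 13⁻¹ ≡ 12 (mod 31), so λ ≡ 27.
  x = λ² - 29 - 11 = 729 - 40 ≡ 7; y = λ·(29 - 7) - 11 ≡ 25. → (7, 25)
3B = (7, 25).
Finally 4A + 3B:
(14, 18) + (7, 25). λ = (25 - 18)/(7 - 14) ≡ 7/24 mod 31. 24⁻¹ ≡ 22 (mod 31) since 24·22 = 528 ≡ 1, so λ ≡ 30.
  x = λ² - 14 - 7 = 900 - 21 ≡ 11; y = λ·(14 - 11) - 18 ≡ 10. → (11, 10)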